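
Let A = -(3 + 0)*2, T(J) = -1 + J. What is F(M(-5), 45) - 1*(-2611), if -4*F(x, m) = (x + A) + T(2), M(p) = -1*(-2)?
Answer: 10447/4 ≈ 2611.8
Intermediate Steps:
M(p) = 2
A = -6 (A = -3*2 = -1*6 = -6)
F(x, m) = 5/4 - x/4 (F(x, m) = -((x - 6) + (-1 + 2))/4 = -((-6 + x) + 1)/4 = -(-5 + x)/4 = 5/4 - x/4)
F(M(-5), 45) - 1*(-2611) = (5/4 - ¼*2) - 1*(-2611) = (5/4 - ½) + 2611 = ¾ + 2611 = 10447/4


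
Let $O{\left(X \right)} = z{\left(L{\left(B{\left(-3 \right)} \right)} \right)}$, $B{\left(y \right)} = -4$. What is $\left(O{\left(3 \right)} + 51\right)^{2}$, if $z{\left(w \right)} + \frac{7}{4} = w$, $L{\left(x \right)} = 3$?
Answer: $\frac{43681}{16} \approx 2730.1$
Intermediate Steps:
$z{\left(w \right)} = - \frac{7}{4} + w$
$O{\left(X \right)} = \frac{5}{4}$ ($O{\left(X \right)} = - \frac{7}{4} + 3 = \frac{5}{4}$)
$\left(O{\left(3 \right)} + 51\right)^{2} = \left(\frac{5}{4} + 51\right)^{2} = \left(\frac{209}{4}\right)^{2} = \frac{43681}{16}$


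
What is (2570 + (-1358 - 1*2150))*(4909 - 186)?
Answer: -4430174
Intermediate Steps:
(2570 + (-1358 - 1*2150))*(4909 - 186) = (2570 + (-1358 - 2150))*4723 = (2570 - 3508)*4723 = -938*4723 = -4430174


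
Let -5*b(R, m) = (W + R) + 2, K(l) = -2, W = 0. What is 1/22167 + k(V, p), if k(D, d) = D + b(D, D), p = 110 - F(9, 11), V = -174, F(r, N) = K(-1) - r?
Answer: -15472561/110835 ≈ -139.60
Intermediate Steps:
F(r, N) = -2 - r
b(R, m) = -⅖ - R/5 (b(R, m) = -((0 + R) + 2)/5 = -(R + 2)/5 = -(2 + R)/5 = -⅖ - R/5)
p = 121 (p = 110 - (-2 - 1*9) = 110 - (-2 - 9) = 110 - 1*(-11) = 110 + 11 = 121)
k(D, d) = -⅖ + 4*D/5 (k(D, d) = D + (-⅖ - D/5) = -⅖ + 4*D/5)
1/22167 + k(V, p) = 1/22167 + (-⅖ + (⅘)*(-174)) = 1/22167 + (-⅖ - 696/5) = 1/22167 - 698/5 = -15472561/110835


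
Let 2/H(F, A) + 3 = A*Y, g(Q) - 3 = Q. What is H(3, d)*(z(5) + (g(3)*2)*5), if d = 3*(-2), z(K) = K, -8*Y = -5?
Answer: -520/27 ≈ -19.259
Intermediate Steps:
Y = 5/8 (Y = -⅛*(-5) = 5/8 ≈ 0.62500)
g(Q) = 3 + Q
d = -6
H(F, A) = 2/(-3 + 5*A/8) (H(F, A) = 2/(-3 + A*(5/8)) = 2/(-3 + 5*A/8))
H(3, d)*(z(5) + (g(3)*2)*5) = (16/(-24 + 5*(-6)))*(5 + ((3 + 3)*2)*5) = (16/(-24 - 30))*(5 + (6*2)*5) = (16/(-54))*(5 + 12*5) = (16*(-1/54))*(5 + 60) = -8/27*65 = -520/27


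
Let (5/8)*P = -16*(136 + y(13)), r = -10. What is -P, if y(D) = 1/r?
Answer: 86976/25 ≈ 3479.0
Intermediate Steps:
y(D) = -⅒ (y(D) = 1/(-10) = -⅒)
P = -86976/25 (P = 8*(-16*(136 - ⅒))/5 = 8*(-16*1359/10)/5 = (8/5)*(-10872/5) = -86976/25 ≈ -3479.0)
-P = -1*(-86976/25) = 86976/25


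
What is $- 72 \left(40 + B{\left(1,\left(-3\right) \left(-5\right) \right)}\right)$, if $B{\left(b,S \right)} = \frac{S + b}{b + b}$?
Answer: $-3456$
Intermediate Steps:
$B{\left(b,S \right)} = \frac{S + b}{2 b}$
$- 72 \left(40 + B{\left(1,\left(-3\right) \left(-5\right) \right)}\right) = - 72 \left(40 + \frac{\left(-3\right) \left(-5\right) + 1}{2 \cdot 1}\right) = - 72 \left(40 + \frac{1}{2} \cdot 1 \left(15 + 1\right)\right) = - 72 \left(40 + \frac{1}{2} \cdot 1 \cdot 16\right) = - 72 \left(40 + 8\right) = \left(-72\right) 48 = -3456$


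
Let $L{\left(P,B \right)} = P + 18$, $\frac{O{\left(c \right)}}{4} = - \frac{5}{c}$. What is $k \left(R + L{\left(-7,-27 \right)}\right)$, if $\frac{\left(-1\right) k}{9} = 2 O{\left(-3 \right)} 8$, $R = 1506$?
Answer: $-1456320$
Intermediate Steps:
$O{\left(c \right)} = - \frac{20}{c}$ ($O{\left(c \right)} = 4 \left(- \frac{5}{c}\right) = - \frac{20}{c}$)
$L{\left(P,B \right)} = 18 + P$
$k = -960$ ($k = - 9 \cdot 2 \left(- \frac{20}{-3}\right) 8 = - 9 \cdot 2 \left(\left(-20\right) \left(- \frac{1}{3}\right)\right) 8 = - 9 \cdot 2 \cdot \frac{20}{3} \cdot 8 = - 9 \cdot \frac{40}{3} \cdot 8 = \left(-9\right) \frac{320}{3} = -960$)
$k \left(R + L{\left(-7,-27 \right)}\right) = - 960 \left(1506 + \left(18 - 7\right)\right) = - 960 \left(1506 + 11\right) = \left(-960\right) 1517 = -1456320$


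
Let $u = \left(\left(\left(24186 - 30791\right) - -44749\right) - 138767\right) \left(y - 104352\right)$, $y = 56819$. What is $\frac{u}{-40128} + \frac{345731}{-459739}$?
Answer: $- \frac{732968513441723}{6149468864} \approx -1.1919 \cdot 10^{5}$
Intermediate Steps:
$u = 4782913059$ ($u = \left(\left(\left(24186 - 30791\right) - -44749\right) - 138767\right) \left(56819 - 104352\right) = \left(\left(\left(24186 - 30791\right) + 44749\right) - 138767\right) \left(-47533\right) = \left(\left(-6605 + 44749\right) - 138767\right) \left(-47533\right) = \left(38144 - 138767\right) \left(-47533\right) = \left(-100623\right) \left(-47533\right) = 4782913059$)
$\frac{u}{-40128} + \frac{345731}{-459739} = \frac{4782913059}{-40128} + \frac{345731}{-459739} = 4782913059 \left(- \frac{1}{40128}\right) + 345731 \left(- \frac{1}{459739}\right) = - \frac{1594304353}{13376} - \frac{345731}{459739} = - \frac{732968513441723}{6149468864}$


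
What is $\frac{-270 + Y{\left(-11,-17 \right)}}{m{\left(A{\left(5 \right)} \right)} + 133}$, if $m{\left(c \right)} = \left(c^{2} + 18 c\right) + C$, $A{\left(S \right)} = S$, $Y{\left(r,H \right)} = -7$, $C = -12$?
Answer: $- \frac{277}{236} \approx -1.1737$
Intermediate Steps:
$m{\left(c \right)} = -12 + c^{2} + 18 c$ ($m{\left(c \right)} = \left(c^{2} + 18 c\right) - 12 = -12 + c^{2} + 18 c$)
$\frac{-270 + Y{\left(-11,-17 \right)}}{m{\left(A{\left(5 \right)} \right)} + 133} = \frac{-270 - 7}{\left(-12 + 5^{2} + 18 \cdot 5\right) + 133} = - \frac{277}{\left(-12 + 25 + 90\right) + 133} = - \frac{277}{103 + 133} = - \frac{277}{236}$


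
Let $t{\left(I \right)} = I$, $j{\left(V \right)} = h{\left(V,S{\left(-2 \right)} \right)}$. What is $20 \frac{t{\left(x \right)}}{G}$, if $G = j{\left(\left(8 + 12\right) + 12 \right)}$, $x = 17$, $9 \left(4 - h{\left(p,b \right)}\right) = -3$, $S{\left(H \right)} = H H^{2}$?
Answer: $\frac{1020}{13} \approx 78.462$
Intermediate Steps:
$S{\left(H \right)} = H^{3}$
$h{\left(p,b \right)} = \frac{13}{3}$ ($h{\left(p,b \right)} = 4 - - \frac{1}{3} = 4 + \frac{1}{3} = \frac{13}{3}$)
$j{\left(V \right)} = \frac{13}{3}$
$G = \frac{13}{3} \approx 4.3333$
$20 \frac{t{\left(x \right)}}{G} = 20 \frac{17}{\frac{13}{3}} = 20 \cdot 17 \cdot \frac{3}{13} = 20 \cdot \frac{51}{13} = \frac{1020}{13}$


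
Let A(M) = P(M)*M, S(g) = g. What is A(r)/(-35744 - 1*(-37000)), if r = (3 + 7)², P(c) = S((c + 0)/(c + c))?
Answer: 25/628 ≈ 0.039809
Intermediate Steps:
P(c) = ½ (P(c) = (c + 0)/(c + c) = c/((2*c)) = c*(1/(2*c)) = ½)
r = 100 (r = 10² = 100)
A(M) = M/2
A(r)/(-35744 - 1*(-37000)) = ((½)*100)/(-35744 - 1*(-37000)) = 50/(-35744 + 37000) = 50/1256 = 50*(1/1256) = 25/628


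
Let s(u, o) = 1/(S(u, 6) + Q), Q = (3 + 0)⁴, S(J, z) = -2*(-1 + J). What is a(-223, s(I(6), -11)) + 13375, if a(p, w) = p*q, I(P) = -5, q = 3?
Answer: 12706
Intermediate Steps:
S(J, z) = 2 - 2*J
Q = 81 (Q = 3⁴ = 81)
s(u, o) = 1/(83 - 2*u) (s(u, o) = 1/((2 - 2*u) + 81) = 1/(83 - 2*u))
a(p, w) = 3*p (a(p, w) = p*3 = 3*p)
a(-223, s(I(6), -11)) + 13375 = 3*(-223) + 13375 = -669 + 13375 = 12706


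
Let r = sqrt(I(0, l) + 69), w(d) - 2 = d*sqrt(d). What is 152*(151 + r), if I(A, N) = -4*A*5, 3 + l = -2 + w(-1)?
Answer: 22952 + 152*sqrt(69) ≈ 24215.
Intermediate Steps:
w(d) = 2 + d**(3/2) (w(d) = 2 + d*sqrt(d) = 2 + d**(3/2))
l = -3 - I (l = -3 + (-2 + (2 + (-1)**(3/2))) = -3 + (-2 + (2 - I)) = -3 - I ≈ -3.0 - 1.0*I)
I(A, N) = -20*A
r = sqrt(69) (r = sqrt(-20*0 + 69) = sqrt(0 + 69) = sqrt(69) ≈ 8.3066)
152*(151 + r) = 152*(151 + sqrt(69)) = 22952 + 152*sqrt(69)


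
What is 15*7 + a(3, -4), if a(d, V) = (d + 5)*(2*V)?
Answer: 41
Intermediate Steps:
a(d, V) = 2*V*(5 + d) (a(d, V) = (5 + d)*(2*V) = 2*V*(5 + d))
15*7 + a(3, -4) = 15*7 + 2*(-4)*(5 + 3) = 105 + 2*(-4)*8 = 105 - 64 = 41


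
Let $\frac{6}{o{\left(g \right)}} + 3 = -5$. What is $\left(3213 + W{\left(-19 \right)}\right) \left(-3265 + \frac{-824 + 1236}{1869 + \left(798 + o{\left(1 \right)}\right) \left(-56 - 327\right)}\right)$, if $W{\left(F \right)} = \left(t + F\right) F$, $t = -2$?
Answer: $- \frac{4771958959852}{404637} \approx -1.1793 \cdot 10^{7}$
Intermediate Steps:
$o{\left(g \right)} = - \frac{3}{4}$ ($o{\left(g \right)} = \frac{6}{-3 - 5} = \frac{6}{-8} = 6 \left(- \frac{1}{8}\right) = - \frac{3}{4}$)
$W{\left(F \right)} = F \left(-2 + F\right)$ ($W{\left(F \right)} = \left(-2 + F\right) F = F \left(-2 + F\right)$)
$\left(3213 + W{\left(-19 \right)}\right) \left(-3265 + \frac{-824 + 1236}{1869 + \left(798 + o{\left(1 \right)}\right) \left(-56 - 327\right)}\right) = \left(3213 - 19 \left(-2 - 19\right)\right) \left(-3265 + \frac{-824 + 1236}{1869 + \left(798 - \frac{3}{4}\right) \left(-56 - 327\right)}\right) = \left(3213 - -399\right) \left(-3265 + \frac{412}{1869 + \frac{3189}{4} \left(-383\right)}\right) = \left(3213 + 399\right) \left(-3265 + \frac{412}{1869 - \frac{1221387}{4}}\right) = 3612 \left(-3265 + \frac{412}{- \frac{1213911}{4}}\right) = 3612 \left(-3265 + 412 \left(- \frac{4}{1213911}\right)\right) = 3612 \left(-3265 - \frac{1648}{1213911}\right) = 3612 \left(- \frac{3963421063}{1213911}\right) = - \frac{4771958959852}{404637}$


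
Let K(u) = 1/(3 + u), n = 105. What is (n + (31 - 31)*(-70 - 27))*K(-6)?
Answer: -35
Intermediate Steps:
(n + (31 - 31)*(-70 - 27))*K(-6) = (105 + (31 - 31)*(-70 - 27))/(3 - 6) = (105 + 0*(-97))/(-3) = (105 + 0)*(-⅓) = 105*(-⅓) = -35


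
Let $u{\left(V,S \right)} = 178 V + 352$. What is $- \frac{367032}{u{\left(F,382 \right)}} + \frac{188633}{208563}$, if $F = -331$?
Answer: $\frac{14599462549}{2035783443} \approx 7.1714$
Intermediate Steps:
$u{\left(V,S \right)} = 352 + 178 V$
$- \frac{367032}{u{\left(F,382 \right)}} + \frac{188633}{208563} = - \frac{367032}{352 + 178 \left(-331\right)} + \frac{188633}{208563} = - \frac{367032}{352 - 58918} + 188633 \cdot \frac{1}{208563} = - \frac{367032}{-58566} + \frac{188633}{208563} = \left(-367032\right) \left(- \frac{1}{58566}\right) + \frac{188633}{208563} = \frac{61172}{9761} + \frac{188633}{208563} = \frac{14599462549}{2035783443}$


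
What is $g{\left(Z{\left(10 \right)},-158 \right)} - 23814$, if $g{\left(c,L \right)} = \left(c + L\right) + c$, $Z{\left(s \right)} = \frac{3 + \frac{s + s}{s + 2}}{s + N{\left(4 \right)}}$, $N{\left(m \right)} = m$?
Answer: $- \frac{71914}{3} \approx -23971.0$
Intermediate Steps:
$Z{\left(s \right)} = \frac{3 + \frac{2 s}{2 + s}}{4 + s}$ ($Z{\left(s \right)} = \frac{3 + \frac{s + s}{s + 2}}{s + 4} = \frac{3 + \frac{2 s}{2 + s}}{4 + s}$)
$g{\left(c,L \right)} = L + 2 c$ ($g{\left(c,L \right)} = \left(L + c\right) + c = L + 2 c$)
$g{\left(Z{\left(10 \right)},-158 \right)} - 23814 = \left(-158 + 2 \frac{6 + 5 \cdot 10}{8 + 10^{2} + 6 \cdot 10}\right) - 23814 = \left(-158 + 2 \frac{6 + 50}{8 + 100 + 60}\right) - 23814 = \left(-158 + 2 \cdot \frac{1}{168} \cdot 56\right) - 23814 = \left(-158 + 2 \cdot \frac{1}{3}\right) - 23814 = \left(-158 + \frac{2}{3}\right) - 23814 = - \frac{472}{3} - 23814 = - \frac{71914}{3}$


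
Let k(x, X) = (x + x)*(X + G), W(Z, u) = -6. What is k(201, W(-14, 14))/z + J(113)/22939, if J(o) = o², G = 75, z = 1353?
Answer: 1927901/91553 ≈ 21.058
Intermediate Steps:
k(x, X) = 2*x*(75 + X) (k(x, X) = (x + x)*(X + 75) = (2*x)*(75 + X) = 2*x*(75 + X))
k(201, W(-14, 14))/z + J(113)/22939 = (2*201*(75 - 6))/1353 + 113²/22939 = (2*201*69)*(1/1353) + 12769*(1/22939) = 27738*(1/1353) + 113/203 = 9246/451 + 113/203 = 1927901/91553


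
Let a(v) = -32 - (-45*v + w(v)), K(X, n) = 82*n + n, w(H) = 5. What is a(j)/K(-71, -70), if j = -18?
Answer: 121/830 ≈ 0.14578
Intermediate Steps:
K(X, n) = 83*n
a(v) = -37 + 45*v (a(v) = -32 - (-45*v + 5) = -32 - (5 - 45*v) = -32 + (-5 + 45*v) = -37 + 45*v)
a(j)/K(-71, -70) = (-37 + 45*(-18))/((83*(-70))) = (-37 - 810)/(-5810) = -847*(-1/5810) = 121/830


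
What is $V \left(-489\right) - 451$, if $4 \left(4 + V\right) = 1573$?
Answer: $- \frac{763177}{4} \approx -1.9079 \cdot 10^{5}$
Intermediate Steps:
$V = \frac{1557}{4}$ ($V = -4 + \frac{1}{4} \cdot 1573 = -4 + \frac{1573}{4} = \frac{1557}{4} \approx 389.25$)
$V \left(-489\right) - 451 = \frac{1557}{4} \left(-489\right) - 451 = - \frac{761373}{4} - 451 = - \frac{763177}{4}$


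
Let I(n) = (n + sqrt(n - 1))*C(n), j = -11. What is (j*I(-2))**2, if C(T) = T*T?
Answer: 1936 - 7744*I*sqrt(3) ≈ 1936.0 - 13413.0*I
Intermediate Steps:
C(T) = T**2
I(n) = n**2*(n + sqrt(-1 + n)) (I(n) = (n + sqrt(n - 1))*n**2 = (n + sqrt(-1 + n))*n**2 = n**2*(n + sqrt(-1 + n)))
(j*I(-2))**2 = (-11*(-2)**2*(-2 + sqrt(-1 - 2)))**2 = (-44*(-2 + sqrt(-3)))**2 = (-44*(-2 + I*sqrt(3)))**2 = (-11*(-8 + 4*I*sqrt(3)))**2 = (88 - 44*I*sqrt(3))**2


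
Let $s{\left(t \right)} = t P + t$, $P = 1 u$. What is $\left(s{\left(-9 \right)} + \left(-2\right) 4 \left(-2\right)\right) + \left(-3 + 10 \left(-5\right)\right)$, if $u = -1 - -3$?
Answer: $-64$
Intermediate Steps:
$u = 2$ ($u = -1 + 3 = 2$)
$P = 2$ ($P = 1 \cdot 2 = 2$)
$s{\left(t \right)} = 3 t$ ($s{\left(t \right)} = t 2 + t = 2 t + t = 3 t$)
$\left(s{\left(-9 \right)} + \left(-2\right) 4 \left(-2\right)\right) + \left(-3 + 10 \left(-5\right)\right) = \left(3 \left(-9\right) + \left(-2\right) 4 \left(-2\right)\right) + \left(-3 + 10 \left(-5\right)\right) = \left(-27 - -16\right) - 53 = \left(-27 + 16\right) - 53 = -11 - 53 = -64$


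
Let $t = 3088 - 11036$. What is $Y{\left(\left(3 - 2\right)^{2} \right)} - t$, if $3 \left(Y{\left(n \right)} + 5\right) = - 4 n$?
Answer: $\frac{23825}{3} \approx 7941.7$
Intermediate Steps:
$t = -7948$ ($t = 3088 - 11036 = -7948$)
$Y{\left(n \right)} = -5 - \frac{4 n}{3}$ ($Y{\left(n \right)} = -5 + \frac{\left(-4\right) n}{3} = -5 - \frac{4 n}{3}$)
$Y{\left(\left(3 - 2\right)^{2} \right)} - t = \left(-5 - \frac{4 \left(3 - 2\right)^{2}}{3}\right) - -7948 = \left(-5 - \frac{4 \cdot 1^{2}}{3}\right) + 7948 = \left(-5 - \frac{4}{3}\right) + 7948 = - \frac{19}{3} + 7948 = \frac{23825}{3}$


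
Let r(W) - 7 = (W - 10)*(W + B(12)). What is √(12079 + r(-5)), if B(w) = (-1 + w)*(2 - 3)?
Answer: √12326 ≈ 111.02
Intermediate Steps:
B(w) = 1 - w (B(w) = (-1 + w)*(-1) = 1 - w)
r(W) = 7 + (-11 + W)*(-10 + W) (r(W) = 7 + (W - 10)*(W + (1 - 1*12)) = 7 + (-10 + W)*(W + (1 - 12)) = 7 + (-10 + W)*(W - 11) = 7 + (-10 + W)*(-11 + W) = 7 + (-11 + W)*(-10 + W))
√(12079 + r(-5)) = √(12079 + (117 + (-5)² - 21*(-5))) = √(12079 + (117 + 25 + 105)) = √(12079 + 247) = √12326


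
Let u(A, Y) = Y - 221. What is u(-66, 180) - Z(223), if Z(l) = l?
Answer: -264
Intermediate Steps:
u(A, Y) = -221 + Y
u(-66, 180) - Z(223) = (-221 + 180) - 1*223 = -41 - 223 = -264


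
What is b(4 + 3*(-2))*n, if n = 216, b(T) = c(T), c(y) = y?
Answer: -432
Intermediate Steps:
b(T) = T
b(4 + 3*(-2))*n = (4 + 3*(-2))*216 = (4 - 6)*216 = -2*216 = -432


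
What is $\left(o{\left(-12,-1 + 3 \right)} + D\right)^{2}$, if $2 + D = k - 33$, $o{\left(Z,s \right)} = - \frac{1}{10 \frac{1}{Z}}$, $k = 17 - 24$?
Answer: $\frac{41616}{25} \approx 1664.6$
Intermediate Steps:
$k = -7$ ($k = 17 - 24 = -7$)
$o{\left(Z,s \right)} = - \frac{Z}{10}$
$D = -42$ ($D = -2 - 40 = -42$)
$\left(o{\left(-12,-1 + 3 \right)} + D\right)^{2} = \left(\left(- \frac{1}{10}\right) \left(-12\right) - 42\right)^{2} = \left(\frac{6}{5} - 42\right)^{2} = \left(- \frac{204}{5}\right)^{2} = \frac{41616}{25}$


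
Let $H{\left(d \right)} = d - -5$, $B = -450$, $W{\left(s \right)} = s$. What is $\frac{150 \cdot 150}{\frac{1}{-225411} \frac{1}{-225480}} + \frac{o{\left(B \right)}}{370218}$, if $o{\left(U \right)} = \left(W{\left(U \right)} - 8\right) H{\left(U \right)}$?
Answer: $\frac{211686510826766801905}{185109} \approx 1.1436 \cdot 10^{15}$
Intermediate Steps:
$H{\left(d \right)} = 5 + d$ ($H{\left(d \right)} = d + 5 = 5 + d$)
$o{\left(U \right)} = \left(-8 + U\right) \left(5 + U\right)$ ($o{\left(U \right)} = \left(U - 8\right) \left(5 + U\right) = \left(-8 + U\right) \left(5 + U\right)$)
$\frac{150 \cdot 150}{\frac{1}{-225411} \frac{1}{-225480}} + \frac{o{\left(B \right)}}{370218} = \frac{150 \cdot 150}{\frac{1}{-225411} \frac{1}{-225480}} + \frac{\left(-8 - 450\right) \left(5 - 450\right)}{370218} = \frac{22500}{\left(- \frac{1}{225411}\right) \left(- \frac{1}{225480}\right)} + \left(-458\right) \left(-445\right) \frac{1}{370218} = 22500 \frac{1}{\frac{1}{50825672280}} + 203810 \cdot \frac{1}{370218} = 22500 \cdot 50825672280 + \frac{101905}{185109} = 1143577626300000 + \frac{101905}{185109} = \frac{211686510826766801905}{185109}$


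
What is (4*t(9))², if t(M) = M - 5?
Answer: 256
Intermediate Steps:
t(M) = -5 + M
(4*t(9))² = (4*(-5 + 9))² = (4*4)² = 16² = 256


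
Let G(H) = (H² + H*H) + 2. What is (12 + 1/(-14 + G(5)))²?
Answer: 208849/1444 ≈ 144.63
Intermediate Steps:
G(H) = 2 + 2*H² (G(H) = (H² + H²) + 2 = 2*H² + 2 = 2 + 2*H²)
(12 + 1/(-14 + G(5)))² = (12 + 1/(-14 + (2 + 2*5²)))² = (12 + 1/(-14 + (2 + 2*25)))² = (12 + 1/(-14 + (2 + 50)))² = (12 + 1/(-14 + 52))² = (12 + 1/38)² = (457/38)² = 208849/1444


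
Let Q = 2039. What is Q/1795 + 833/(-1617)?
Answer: 36772/59235 ≈ 0.62078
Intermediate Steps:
Q/1795 + 833/(-1617) = 2039/1795 + 833/(-1617) = 2039*(1/1795) + 833*(-1/1617) = 2039/1795 - 17/33 = 36772/59235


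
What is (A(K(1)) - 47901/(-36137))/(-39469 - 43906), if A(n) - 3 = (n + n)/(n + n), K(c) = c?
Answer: -192449/3012922375 ≈ -6.3875e-5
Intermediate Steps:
A(n) = 4 (A(n) = 3 + (n + n)/(n + n) = 3 + (2*n)/((2*n)) = 3 + (2*n)*(1/(2*n)) = 3 + 1 = 4)
(A(K(1)) - 47901/(-36137))/(-39469 - 43906) = (4 - 47901/(-36137))/(-39469 - 43906) = (4 - 47901*(-1/36137))/(-83375) = (4 + 47901/36137)*(-1/83375) = (192449/36137)*(-1/83375) = -192449/3012922375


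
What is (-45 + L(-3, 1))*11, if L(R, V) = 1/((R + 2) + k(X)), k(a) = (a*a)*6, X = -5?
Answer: -73744/149 ≈ -494.93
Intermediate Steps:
k(a) = 6*a² (k(a) = a²*6 = 6*a²)
L(R, V) = 1/(152 + R) (L(R, V) = 1/((R + 2) + 6*(-5)²) = 1/((2 + R) + 6*25) = 1/((2 + R) + 150) = 1/(152 + R))
(-45 + L(-3, 1))*11 = (-45 + 1/(152 - 3))*11 = (-45 + 1/149)*11 = -6704/149*11 = -73744/149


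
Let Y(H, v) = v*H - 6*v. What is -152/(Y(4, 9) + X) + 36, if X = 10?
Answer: 55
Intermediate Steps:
Y(H, v) = -6*v + H*v (Y(H, v) = H*v - 6*v = -6*v + H*v)
-152/(Y(4, 9) + X) + 36 = -152/(9*(-6 + 4) + 10) + 36 = -152/(9*(-2) + 10) + 36 = -152/(-18 + 10) + 36 = -152/(-8) + 36 = -1/8*(-152) + 36 = 19 + 36 = 55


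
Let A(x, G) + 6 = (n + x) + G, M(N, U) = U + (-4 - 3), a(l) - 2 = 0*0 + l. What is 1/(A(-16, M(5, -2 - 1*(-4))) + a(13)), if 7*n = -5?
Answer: -7/89 ≈ -0.078652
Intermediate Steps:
n = -5/7 (n = (⅐)*(-5) = -5/7 ≈ -0.71429)
a(l) = 2 + l (a(l) = 2 + (0*0 + l) = 2 + (0 + l) = 2 + l)
M(N, U) = -7 + U (M(N, U) = U - 7 = -7 + U)
A(x, G) = -47/7 + G + x (A(x, G) = -6 + ((-5/7 + x) + G) = -6 + (-5/7 + G + x) = -47/7 + G + x)
1/(A(-16, M(5, -2 - 1*(-4))) + a(13)) = 1/((-47/7 + (-7 + (-2 - 1*(-4))) - 16) + (2 + 13)) = 1/((-47/7 + (-7 + (-2 + 4)) - 16) + 15) = 1/((-47/7 + (-7 + 2) - 16) + 15) = 1/((-47/7 - 5 - 16) + 15) = 1/(-194/7 + 15) = 1/(-89/7) = -7/89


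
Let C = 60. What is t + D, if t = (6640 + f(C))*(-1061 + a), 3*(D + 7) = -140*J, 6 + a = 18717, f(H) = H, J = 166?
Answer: 354741739/3 ≈ 1.1825e+8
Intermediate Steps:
a = 18711 (a = -6 + 18717 = 18711)
D = -23261/3 (D = -7 + (-140*166)/3 = -7 + (⅓)*(-23240) = -7 - 23240/3 = -23261/3 ≈ -7753.7)
t = 118255000 (t = (6640 + 60)*(-1061 + 18711) = 6700*17650 = 118255000)
t + D = 118255000 - 23261/3 = 354741739/3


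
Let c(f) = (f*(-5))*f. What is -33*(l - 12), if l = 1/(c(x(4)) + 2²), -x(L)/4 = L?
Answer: 45939/116 ≈ 396.03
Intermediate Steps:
x(L) = -4*L
c(f) = -5*f² (c(f) = (-5*f)*f = -5*f²)
l = -1/1276 (l = 1/(-5*(-4*4)² + 2²) = 1/(-5*(-16)² + 4) = 1/(-5*256 + 4) = 1/(-1280 + 4) = 1/(-1276) = -1/1276 ≈ -0.00078370)
-33*(l - 12) = -33*(-1/1276 - 12) = -33*(-15313/1276) = 45939/116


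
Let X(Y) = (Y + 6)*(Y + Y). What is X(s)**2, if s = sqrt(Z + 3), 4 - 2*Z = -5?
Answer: 1305 + 180*sqrt(30) ≈ 2290.9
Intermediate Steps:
Z = 9/2 (Z = 2 - 1/2*(-5) = 2 + 5/2 = 9/2 ≈ 4.5000)
s = sqrt(30)/2 (s = sqrt(9/2 + 3) = sqrt(15/2) = sqrt(30)/2 ≈ 2.7386)
X(Y) = 2*Y*(6 + Y) (X(Y) = (6 + Y)*(2*Y) = 2*Y*(6 + Y))
X(s)**2 = (2*(sqrt(30)/2)*(6 + sqrt(30)/2))**2 = (sqrt(30)*(6 + sqrt(30)/2))**2 = 30*(6 + sqrt(30)/2)**2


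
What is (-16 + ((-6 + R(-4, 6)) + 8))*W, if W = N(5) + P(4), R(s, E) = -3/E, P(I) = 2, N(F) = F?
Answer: -203/2 ≈ -101.50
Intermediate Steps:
W = 7 (W = 5 + 2 = 7)
(-16 + ((-6 + R(-4, 6)) + 8))*W = (-16 + ((-6 - 3/6) + 8))*7 = (-16 + ((-6 - 3*⅙) + 8))*7 = (-16 + ((-6 - ½) + 8))*7 = (-16 + (-13/2 + 8))*7 = (-16 + 3/2)*7 = -29/2*7 = -203/2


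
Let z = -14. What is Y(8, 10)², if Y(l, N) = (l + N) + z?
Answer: 16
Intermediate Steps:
Y(l, N) = -14 + N + l (Y(l, N) = (l + N) - 14 = (N + l) - 14 = -14 + N + l)
Y(8, 10)² = (-14 + 10 + 8)² = 4² = 16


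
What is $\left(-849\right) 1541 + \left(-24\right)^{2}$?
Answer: $-1307733$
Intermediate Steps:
$\left(-849\right) 1541 + \left(-24\right)^{2} = -1308309 + 576 = -1307733$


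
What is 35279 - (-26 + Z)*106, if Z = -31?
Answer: 41321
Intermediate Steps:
35279 - (-26 + Z)*106 = 35279 - (-26 - 31)*106 = 35279 - (-57)*106 = 35279 - 1*(-6042) = 35279 + 6042 = 41321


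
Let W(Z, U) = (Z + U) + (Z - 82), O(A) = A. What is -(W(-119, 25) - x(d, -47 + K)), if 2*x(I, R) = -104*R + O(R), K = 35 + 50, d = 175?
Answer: -1662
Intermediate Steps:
K = 85
W(Z, U) = -82 + U + 2*Z (W(Z, U) = (U + Z) + (-82 + Z) = -82 + U + 2*Z)
x(I, R) = -103*R/2 (x(I, R) = (-104*R + R)/2 = (-103*R)/2 = -103*R/2)
-(W(-119, 25) - x(d, -47 + K)) = -((-82 + 25 + 2*(-119)) - (-103)*(-47 + 85)/2) = -((-82 + 25 - 238) - (-103)*38/2) = -(-295 - 1*(-1957)) = -(-295 + 1957) = -1*1662 = -1662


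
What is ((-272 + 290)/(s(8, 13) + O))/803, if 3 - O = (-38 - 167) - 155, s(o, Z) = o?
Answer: 18/297913 ≈ 6.0420e-5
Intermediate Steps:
O = 363 (O = 3 - ((-38 - 167) - 155) = 3 - (-205 - 155) = 3 - 1*(-360) = 3 + 360 = 363)
((-272 + 290)/(s(8, 13) + O))/803 = ((-272 + 290)/(8 + 363))/803 = (18/371)*(1/803) = 18/297913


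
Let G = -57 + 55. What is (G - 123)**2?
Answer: 15625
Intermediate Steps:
G = -2
(G - 123)**2 = (-2 - 123)**2 = (-125)**2 = 15625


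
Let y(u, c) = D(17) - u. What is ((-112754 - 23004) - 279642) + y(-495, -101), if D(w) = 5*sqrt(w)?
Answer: -414905 + 5*sqrt(17) ≈ -4.1488e+5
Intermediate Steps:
y(u, c) = -u + 5*sqrt(17) (y(u, c) = 5*sqrt(17) - u = -u + 5*sqrt(17))
((-112754 - 23004) - 279642) + y(-495, -101) = ((-112754 - 23004) - 279642) + (-1*(-495) + 5*sqrt(17)) = (-135758 - 279642) + (495 + 5*sqrt(17)) = -415400 + (495 + 5*sqrt(17)) = -414905 + 5*sqrt(17)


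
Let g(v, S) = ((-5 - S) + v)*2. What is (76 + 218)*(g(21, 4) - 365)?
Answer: -100254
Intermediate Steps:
g(v, S) = -10 - 2*S + 2*v (g(v, S) = (-5 + v - S)*2 = -10 - 2*S + 2*v)
(76 + 218)*(g(21, 4) - 365) = (76 + 218)*((-10 - 2*4 + 2*21) - 365) = 294*((-10 - 8 + 42) - 365) = 294*(24 - 365) = 294*(-341) = -100254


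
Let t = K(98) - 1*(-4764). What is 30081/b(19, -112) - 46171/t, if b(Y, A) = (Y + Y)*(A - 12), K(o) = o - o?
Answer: -90215909/5611992 ≈ -16.076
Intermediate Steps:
K(o) = 0
t = 4764 (t = 0 - 1*(-4764) = 0 + 4764 = 4764)
b(Y, A) = 2*Y*(-12 + A) (b(Y, A) = (2*Y)*(-12 + A) = 2*Y*(-12 + A))
30081/b(19, -112) - 46171/t = 30081/((2*19*(-12 - 112))) - 46171/4764 = 30081/((2*19*(-124))) - 46171*1/4764 = 30081/(-4712) - 46171/4764 = 30081*(-1/4712) - 46171/4764 = -30081/4712 - 46171/4764 = -90215909/5611992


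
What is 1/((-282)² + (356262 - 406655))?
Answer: 1/29131 ≈ 3.4328e-5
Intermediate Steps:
1/((-282)² + (356262 - 406655)) = 1/(79524 - 50393) = 1/29131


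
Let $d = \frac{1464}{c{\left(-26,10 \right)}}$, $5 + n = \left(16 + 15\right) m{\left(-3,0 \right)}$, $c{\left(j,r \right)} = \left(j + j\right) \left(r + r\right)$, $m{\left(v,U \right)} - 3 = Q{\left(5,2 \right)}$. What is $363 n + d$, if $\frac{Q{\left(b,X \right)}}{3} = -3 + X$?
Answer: $- \frac{236133}{130} \approx -1816.4$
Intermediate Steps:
$Q{\left(b,X \right)} = -9 + 3 X$ ($Q{\left(b,X \right)} = 3 \left(-3 + X\right) = -9 + 3 X$)
$m{\left(v,U \right)} = 0$ ($m{\left(v,U \right)} = 3 + \left(-9 + 3 \cdot 2\right) = 3 + \left(-9 + 6\right) = 3 - 3 = 0$)
$c{\left(j,r \right)} = 4 j r$ ($c{\left(j,r \right)} = 2 j 2 r = 4 j r$)
$n = -5$ ($n = -5 + \left(16 + 15\right) 0 = -5 + 31 \cdot 0 = -5 + 0 = -5$)
$d = - \frac{183}{130}$ ($d = \frac{1464}{4 \left(-26\right) 10} = \frac{1464}{-1040} = 1464 \left(- \frac{1}{1040}\right) = - \frac{183}{130} \approx -1.4077$)
$363 n + d = 363 \left(-5\right) - \frac{183}{130} = -1815 - \frac{183}{130} = - \frac{236133}{130}$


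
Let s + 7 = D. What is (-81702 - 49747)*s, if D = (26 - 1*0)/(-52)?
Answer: 1971735/2 ≈ 9.8587e+5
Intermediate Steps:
D = -½ (D = (26 + 0)*(-1/52) = 26*(-1/52) = -½ ≈ -0.50000)
s = -15/2 (s = -7 - ½ = -15/2 ≈ -7.5000)
(-81702 - 49747)*s = (-81702 - 49747)*(-15/2) = -131449*(-15/2) = 1971735/2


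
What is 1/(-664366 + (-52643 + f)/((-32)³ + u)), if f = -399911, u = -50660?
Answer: -41714/27713137047 ≈ -1.5052e-6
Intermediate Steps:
1/(-664366 + (-52643 + f)/((-32)³ + u)) = 1/(-664366 + (-52643 - 399911)/((-32)³ - 50660)) = 1/(-664366 - 452554/(-32768 - 50660)) = 1/(-664366 - 452554/(-83428)) = 1/(-664366 - 452554*(-1/83428)) = 1/(-664366 + 226277/41714) = 1/(-27713137047/41714) = -41714/27713137047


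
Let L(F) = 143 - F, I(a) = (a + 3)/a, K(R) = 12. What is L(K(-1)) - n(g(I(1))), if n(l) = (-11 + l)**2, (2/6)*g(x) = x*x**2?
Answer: -32630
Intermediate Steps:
I(a) = (3 + a)/a
g(x) = 3*x**3 (g(x) = 3*(x*x**2) = 3*x**3)
L(K(-1)) - n(g(I(1))) = (143 - 1*12) - (-11 + 3*((3 + 1)/1)**3)**2 = (143 - 12) - (-11 + 3*(1*4)**3)**2 = 131 - (-11 + 3*4**3)**2 = 131 - (-11 + 3*64)**2 = 131 - (-11 + 192)**2 = 131 - 1*181**2 = 131 - 1*32761 = 131 - 32761 = -32630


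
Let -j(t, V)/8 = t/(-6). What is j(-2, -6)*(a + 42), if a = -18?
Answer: -64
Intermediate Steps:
j(t, V) = 4*t/3 (j(t, V) = -8*t/(-6) = -8*t*(-1)/6 = -(-4)*t/3 = 4*t/3)
j(-2, -6)*(a + 42) = ((4/3)*(-2))*(-18 + 42) = -8/3*24 = -64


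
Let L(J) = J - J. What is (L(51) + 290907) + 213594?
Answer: 504501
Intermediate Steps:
L(J) = 0
(L(51) + 290907) + 213594 = (0 + 290907) + 213594 = 290907 + 213594 = 504501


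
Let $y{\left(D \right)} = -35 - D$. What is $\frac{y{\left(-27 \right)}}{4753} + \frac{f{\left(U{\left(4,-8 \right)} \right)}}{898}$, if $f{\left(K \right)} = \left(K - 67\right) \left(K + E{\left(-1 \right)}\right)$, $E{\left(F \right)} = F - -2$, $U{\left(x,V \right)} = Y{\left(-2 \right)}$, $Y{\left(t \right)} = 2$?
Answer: $- \frac{934019}{4268194} \approx -0.21883$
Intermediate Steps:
$U{\left(x,V \right)} = 2$
$E{\left(F \right)} = 2 + F$ ($E{\left(F \right)} = F + 2 = 2 + F$)
$f{\left(K \right)} = \left(1 + K\right) \left(-67 + K\right)$ ($f{\left(K \right)} = \left(K - 67\right) \left(K + \left(2 - 1\right)\right) = \left(-67 + K\right) \left(K + 1\right) = \left(-67 + K\right) \left(1 + K\right) = \left(1 + K\right) \left(-67 + K\right)$)
$\frac{y{\left(-27 \right)}}{4753} + \frac{f{\left(U{\left(4,-8 \right)} \right)}}{898} = \frac{-35 - -27}{4753} + \frac{-67 + 2^{2} - 132}{898} = \left(-35 + 27\right) \frac{1}{4753} + \left(-67 + 4 - 132\right) \frac{1}{898} = \left(-8\right) \frac{1}{4753} - \frac{195}{898} = - \frac{8}{4753} - \frac{195}{898} = - \frac{934019}{4268194}$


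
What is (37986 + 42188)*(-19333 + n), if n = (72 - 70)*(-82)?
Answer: -1563152478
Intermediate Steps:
n = -164 (n = 2*(-82) = -164)
(37986 + 42188)*(-19333 + n) = (37986 + 42188)*(-19333 - 164) = 80174*(-19497) = -1563152478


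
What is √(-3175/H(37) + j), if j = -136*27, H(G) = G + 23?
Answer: I*√134097/6 ≈ 61.032*I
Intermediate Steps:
H(G) = 23 + G
j = -3672
√(-3175/H(37) + j) = √(-3175/(23 + 37) - 3672) = √(-3175/60 - 3672) = √(-3175*1/60 - 3672) = √(-635/12 - 3672) = √(-44699/12) = I*√134097/6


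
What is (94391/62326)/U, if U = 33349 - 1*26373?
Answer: 8581/39526016 ≈ 0.00021710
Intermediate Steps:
U = 6976 (U = 33349 - 26373 = 6976)
(94391/62326)/U = (94391/62326)/6976 = (94391*(1/62326))*(1/6976) = (8581/5666)*(1/6976) = 8581/39526016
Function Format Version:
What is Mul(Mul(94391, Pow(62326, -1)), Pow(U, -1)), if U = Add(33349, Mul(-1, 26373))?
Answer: Rational(8581, 39526016) ≈ 0.00021710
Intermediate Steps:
U = 6976 (U = Add(33349, -26373) = 6976)
Mul(Mul(94391, Pow(62326, -1)), Pow(U, -1)) = Mul(Mul(94391, Pow(62326, -1)), Pow(6976, -1)) = Mul(Mul(94391, Rational(1, 62326)), Rational(1, 6976)) = Mul(Rational(8581, 5666), Rational(1, 6976)) = Rational(8581, 39526016)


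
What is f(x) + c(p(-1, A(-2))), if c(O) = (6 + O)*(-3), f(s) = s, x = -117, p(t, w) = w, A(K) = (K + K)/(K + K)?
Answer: -138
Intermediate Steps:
A(K) = 1 (A(K) = (2*K)/((2*K)) = (2*K)*(1/(2*K)) = 1)
c(O) = -18 - 3*O
f(x) + c(p(-1, A(-2))) = -117 + (-18 - 3*1) = -117 + (-18 - 3) = -117 - 21 = -138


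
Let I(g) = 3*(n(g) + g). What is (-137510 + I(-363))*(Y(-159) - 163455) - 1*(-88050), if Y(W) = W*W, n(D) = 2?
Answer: 19150037232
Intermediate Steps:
Y(W) = W**2
I(g) = 6 + 3*g (I(g) = 3*(2 + g) = 6 + 3*g)
(-137510 + I(-363))*(Y(-159) - 163455) - 1*(-88050) = (-137510 + (6 + 3*(-363)))*((-159)**2 - 163455) - 1*(-88050) = (-137510 + (6 - 1089))*(25281 - 163455) + 88050 = (-137510 - 1083)*(-138174) + 88050 = -138593*(-138174) + 88050 = 19149949182 + 88050 = 19150037232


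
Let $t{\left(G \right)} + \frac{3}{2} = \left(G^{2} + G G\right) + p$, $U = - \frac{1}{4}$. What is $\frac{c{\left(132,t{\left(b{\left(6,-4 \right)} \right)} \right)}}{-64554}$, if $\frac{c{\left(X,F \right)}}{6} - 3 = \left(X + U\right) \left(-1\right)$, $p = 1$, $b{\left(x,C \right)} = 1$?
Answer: $\frac{515}{43036} \approx 0.011967$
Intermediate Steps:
$U = - \frac{1}{4}$ ($U = \left(-1\right) \frac{1}{4} = - \frac{1}{4} \approx -0.25$)
$t{\left(G \right)} = - \frac{1}{2} + 2 G^{2}$ ($t{\left(G \right)} = - \frac{3}{2} + \left(\left(G^{2} + G G\right) + 1\right) = - \frac{3}{2} + \left(\left(G^{2} + G^{2}\right) + 1\right) = - \frac{3}{2} + \left(2 G^{2} + 1\right) = - \frac{3}{2} + \left(1 + 2 G^{2}\right) = - \frac{1}{2} + 2 G^{2}$)
$c{\left(X,F \right)} = \frac{39}{2} - 6 X$ ($c{\left(X,F \right)} = 18 + 6 \left(X - \frac{1}{4}\right) \left(-1\right) = 18 + 6 \left(- \frac{1}{4} + X\right) \left(-1\right) = 18 + 6 \left(\frac{1}{4} - X\right) = 18 - \left(- \frac{3}{2} + 6 X\right) = \frac{39}{2} - 6 X$)
$\frac{c{\left(132,t{\left(b{\left(6,-4 \right)} \right)} \right)}}{-64554} = \frac{\frac{39}{2} - 792}{-64554} = \left(\frac{39}{2} - 792\right) \left(- \frac{1}{64554}\right) = \left(- \frac{1545}{2}\right) \left(- \frac{1}{64554}\right) = \frac{515}{43036}$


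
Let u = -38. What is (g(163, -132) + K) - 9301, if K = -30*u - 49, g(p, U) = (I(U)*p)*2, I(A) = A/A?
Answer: -7884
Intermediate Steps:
I(A) = 1
g(p, U) = 2*p (g(p, U) = (1*p)*2 = p*2 = 2*p)
K = 1091 (K = -30*(-38) - 49 = 1140 - 49 = 1091)
(g(163, -132) + K) - 9301 = (2*163 + 1091) - 9301 = (326 + 1091) - 9301 = 1417 - 9301 = -7884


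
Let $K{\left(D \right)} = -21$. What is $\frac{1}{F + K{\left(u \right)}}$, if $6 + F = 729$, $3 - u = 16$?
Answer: $\frac{1}{702} \approx 0.0014245$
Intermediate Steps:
$u = -13$ ($u = 3 - 16 = -13$)
$F = 723$ ($F = -6 + 729 = 723$)
$\frac{1}{F + K{\left(u \right)}} = \frac{1}{723 - 21} = \frac{1}{702}$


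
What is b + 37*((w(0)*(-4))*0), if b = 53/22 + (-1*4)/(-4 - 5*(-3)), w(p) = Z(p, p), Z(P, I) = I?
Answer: 45/22 ≈ 2.0455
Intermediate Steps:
w(p) = p
b = 45/22 (b = 53*(1/22) - 4/(-4 + 15) = 53/22 - 4/11 = 45/22 ≈ 2.0455)
b + 37*((w(0)*(-4))*0) = 45/22 + 37*((0*(-4))*0) = 45/22 + 37*(0*0) = 45/22 + 37*0 = 45/22 + 0 = 45/22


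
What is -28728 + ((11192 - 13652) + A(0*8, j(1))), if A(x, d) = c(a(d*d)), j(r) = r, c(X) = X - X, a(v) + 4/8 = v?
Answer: -31188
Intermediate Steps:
a(v) = -½ + v
c(X) = 0
A(x, d) = 0
-28728 + ((11192 - 13652) + A(0*8, j(1))) = -28728 + ((11192 - 13652) + 0) = -28728 + (-2460 + 0) = -28728 - 2460 = -31188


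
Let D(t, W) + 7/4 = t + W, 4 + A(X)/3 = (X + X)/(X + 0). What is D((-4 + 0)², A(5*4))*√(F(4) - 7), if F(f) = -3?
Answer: 33*I*√10/4 ≈ 26.089*I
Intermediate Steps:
A(X) = -6 (A(X) = -12 + 3*((X + X)/(X + 0)) = -12 + 3*((2*X)/X) = -12 + 3*2 = -12 + 6 = -6)
D(t, W) = -7/4 + W + t (D(t, W) = -7/4 + (t + W) = -7/4 + (W + t) = -7/4 + W + t)
D((-4 + 0)², A(5*4))*√(F(4) - 7) = (-7/4 - 6 + (-4 + 0)²)*√(-3 - 7) = (-7/4 - 6 + (-4)²)*√(-10) = (-7/4 - 6 + 16)*(I*√10) = 33*(I*√10)/4 = 33*I*√10/4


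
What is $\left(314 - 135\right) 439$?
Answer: $78581$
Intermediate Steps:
$\left(314 - 135\right) 439 = 179 \cdot 439 = 78581$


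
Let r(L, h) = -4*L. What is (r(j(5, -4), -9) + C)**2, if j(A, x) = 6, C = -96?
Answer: 14400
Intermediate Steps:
(r(j(5, -4), -9) + C)**2 = (-4*6 - 96)**2 = (-24 - 96)**2 = (-120)**2 = 14400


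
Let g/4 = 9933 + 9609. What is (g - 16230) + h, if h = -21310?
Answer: 40628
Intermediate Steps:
g = 78168 (g = 4*(9933 + 9609) = 4*19542 = 78168)
(g - 16230) + h = (78168 - 16230) - 21310 = 61938 - 21310 = 40628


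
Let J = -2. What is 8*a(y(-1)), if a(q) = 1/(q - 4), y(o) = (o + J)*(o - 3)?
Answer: 1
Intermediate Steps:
y(o) = (-3 + o)*(-2 + o) (y(o) = (o - 2)*(o - 3) = (-2 + o)*(-3 + o) = (-3 + o)*(-2 + o))
a(q) = 1/(-4 + q)
8*a(y(-1)) = 8/(-4 + (6 + (-1)² - 5*(-1))) = 8/(-4 + (6 + 1 + 5)) = 8/(-4 + 12) = 8/8 = 8*(⅛) = 1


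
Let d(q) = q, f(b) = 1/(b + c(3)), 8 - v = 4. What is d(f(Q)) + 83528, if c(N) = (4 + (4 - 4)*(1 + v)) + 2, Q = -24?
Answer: 1503503/18 ≈ 83528.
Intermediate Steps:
v = 4 (v = 8 - 1*4 = 8 - 4 = 4)
c(N) = 6 (c(N) = (4 + (4 - 4)*(1 + 4)) + 2 = (4 + 0*5) + 2 = (4 + 0) + 2 = 4 + 2 = 6)
f(b) = 1/(6 + b) (f(b) = 1/(b + 6) = 1/(6 + b))
d(f(Q)) + 83528 = 1/(6 - 24) + 83528 = 1/(-18) + 83528 = -1/18 + 83528 = 1503503/18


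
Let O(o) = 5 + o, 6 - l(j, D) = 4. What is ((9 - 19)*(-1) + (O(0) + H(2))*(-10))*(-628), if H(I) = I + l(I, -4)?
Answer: 50240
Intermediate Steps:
l(j, D) = 2 (l(j, D) = 6 - 1*4 = 6 - 4 = 2)
H(I) = 2 + I (H(I) = I + 2 = 2 + I)
((9 - 19)*(-1) + (O(0) + H(2))*(-10))*(-628) = ((9 - 19)*(-1) + ((5 + 0) + (2 + 2))*(-10))*(-628) = (-10*(-1) + (5 + 4)*(-10))*(-628) = (10 + 9*(-10))*(-628) = (10 - 90)*(-628) = -80*(-628) = 50240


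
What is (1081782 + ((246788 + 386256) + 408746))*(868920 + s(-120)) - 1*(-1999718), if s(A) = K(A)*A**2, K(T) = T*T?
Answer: 442189106101958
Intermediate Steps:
K(T) = T**2
s(A) = A**4 (s(A) = A**2*A**2 = A**4)
(1081782 + ((246788 + 386256) + 408746))*(868920 + s(-120)) - 1*(-1999718) = (1081782 + ((246788 + 386256) + 408746))*(868920 + (-120)**4) - 1*(-1999718) = (1081782 + (633044 + 408746))*(868920 + 207360000) + 1999718 = (1081782 + 1041790)*208228920 + 1999718 = 2123572*208228920 + 1999718 = 442189104102240 + 1999718 = 442189106101958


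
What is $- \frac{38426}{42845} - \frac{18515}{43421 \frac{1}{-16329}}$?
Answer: $\frac{1850245976747}{265767535} \approx 6961.9$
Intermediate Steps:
$- \frac{38426}{42845} - \frac{18515}{43421 \frac{1}{-16329}} = \left(-38426\right) \frac{1}{42845} - \frac{18515}{43421 \left(- \frac{1}{16329}\right)} = - \frac{38426}{42845} - \frac{18515}{- \frac{43421}{16329}} = - \frac{38426}{42845} - - \frac{43190205}{6203} = - \frac{38426}{42845} + \frac{43190205}{6203} = \frac{1850245976747}{265767535}$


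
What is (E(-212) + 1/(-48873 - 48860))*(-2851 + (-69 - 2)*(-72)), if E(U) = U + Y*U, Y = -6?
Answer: 13778398207/5749 ≈ 2.3967e+6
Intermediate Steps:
E(U) = -5*U (E(U) = U - 6*U = -5*U)
(E(-212) + 1/(-48873 - 48860))*(-2851 + (-69 - 2)*(-72)) = (-5*(-212) + 1/(-48873 - 48860))*(-2851 + (-69 - 2)*(-72)) = (1060 + 1/(-97733))*(-2851 - 71*(-72)) = (1060 - 1/97733)*(-2851 + 5112) = (103596979/97733)*2261 = 13778398207/5749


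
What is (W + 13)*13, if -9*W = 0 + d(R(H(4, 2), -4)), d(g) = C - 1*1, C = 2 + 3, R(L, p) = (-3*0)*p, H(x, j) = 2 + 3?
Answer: 1469/9 ≈ 163.22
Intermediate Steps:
H(x, j) = 5
R(L, p) = 0 (R(L, p) = 0*p = 0)
C = 5
d(g) = 4 (d(g) = 5 - 1*1 = 5 - 1 = 4)
W = -4/9 (W = -(0 + 4)/9 = -⅑*4 = -4/9 ≈ -0.44444)
(W + 13)*13 = (-4/9 + 13)*13 = (113/9)*13 = 1469/9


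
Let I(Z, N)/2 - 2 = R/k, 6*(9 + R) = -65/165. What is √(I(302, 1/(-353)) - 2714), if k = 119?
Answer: I*√41794151245/3927 ≈ 52.059*I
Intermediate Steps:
R = -1795/198 (R = -9 + (-65/165)/6 = -9 + (-65*1/165)/6 = -9 + (⅙)*(-13/33) = -9 - 13/198 = -1795/198 ≈ -9.0657)
I(Z, N) = 45329/11781 (I(Z, N) = 4 + 2*(-1795/198/119) = 4 + 2*(-1795/198*1/119) = 4 + 2*(-1795/23562) = 4 - 1795/11781 = 45329/11781)
√(I(302, 1/(-353)) - 2714) = √(45329/11781 - 2714) = √(-31928305/11781) = I*√41794151245/3927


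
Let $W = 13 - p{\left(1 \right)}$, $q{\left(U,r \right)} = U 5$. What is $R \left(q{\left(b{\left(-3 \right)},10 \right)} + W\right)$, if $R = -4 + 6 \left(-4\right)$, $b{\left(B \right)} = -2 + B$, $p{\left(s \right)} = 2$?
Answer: $392$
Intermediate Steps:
$q{\left(U,r \right)} = 5 U$
$R = -28$ ($R = -4 - 24 = -28$)
$W = 11$ ($W = 13 - 2 = 11$)
$R \left(q{\left(b{\left(-3 \right)},10 \right)} + W\right) = - 28 \left(5 \left(-2 - 3\right) + 11\right) = - 28 \left(5 \left(-5\right) + 11\right) = - 28 \left(-25 + 11\right) = \left(-28\right) \left(-14\right) = 392$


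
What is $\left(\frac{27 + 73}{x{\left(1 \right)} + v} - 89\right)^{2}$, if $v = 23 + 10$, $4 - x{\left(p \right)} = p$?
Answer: $\frac{602176}{81} \approx 7434.3$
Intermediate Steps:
$x{\left(p \right)} = 4 - p$
$v = 33$
$\left(\frac{27 + 73}{x{\left(1 \right)} + v} - 89\right)^{2} = \left(\frac{27 + 73}{\left(4 - 1\right) + 33} - 89\right)^{2} = \left(\frac{100}{\left(4 - 1\right) + 33} - 89\right)^{2} = \left(\frac{100}{3 + 33} - 89\right)^{2} = \left(\frac{100}{36} - 89\right)^{2} = \left(100 \cdot \frac{1}{36} - 89\right)^{2} = \left(\frac{25}{9} - 89\right)^{2} = \left(- \frac{776}{9}\right)^{2} = \frac{602176}{81}$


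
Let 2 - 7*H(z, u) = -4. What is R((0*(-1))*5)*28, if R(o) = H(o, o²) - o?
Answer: 24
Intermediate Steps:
H(z, u) = 6/7 (H(z, u) = 2/7 - ⅐*(-4) = 2/7 + 4/7 = 6/7)
R(o) = 6/7 - o
R((0*(-1))*5)*28 = (6/7 - 0*(-1)*5)*28 = (6/7 - 0*5)*28 = (6/7 - 1*0)*28 = (6/7 + 0)*28 = (6/7)*28 = 24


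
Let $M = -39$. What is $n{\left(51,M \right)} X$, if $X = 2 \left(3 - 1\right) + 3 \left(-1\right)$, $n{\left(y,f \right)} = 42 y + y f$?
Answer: $153$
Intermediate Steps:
$n{\left(y,f \right)} = 42 y + f y$
$X = 1$ ($X = 2 \cdot 2 - 3 = 4 - 3 = 1$)
$n{\left(51,M \right)} X = 51 \left(42 - 39\right) 1 = 51 \cdot 3 \cdot 1 = 153 \cdot 1 = 153$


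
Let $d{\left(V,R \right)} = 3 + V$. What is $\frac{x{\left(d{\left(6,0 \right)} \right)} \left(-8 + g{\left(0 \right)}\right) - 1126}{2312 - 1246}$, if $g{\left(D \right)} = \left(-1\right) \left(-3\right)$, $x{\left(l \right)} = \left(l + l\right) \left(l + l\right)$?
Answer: $- \frac{1373}{533} \approx -2.576$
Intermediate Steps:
$x{\left(l \right)} = 4 l^{2}$ ($x{\left(l \right)} = 2 l 2 l = 4 l^{2}$)
$g{\left(D \right)} = 3$
$\frac{x{\left(d{\left(6,0 \right)} \right)} \left(-8 + g{\left(0 \right)}\right) - 1126}{2312 - 1246} = \frac{4 \left(3 + 6\right)^{2} \left(-8 + 3\right) - 1126}{2312 - 1246} = \frac{4 \cdot 9^{2} \left(-5\right) - 1126}{1066} = \left(4 \cdot 81 \left(-5\right) - 1126\right) \frac{1}{1066} = \left(324 \left(-5\right) - 1126\right) \frac{1}{1066} = \left(-1620 - 1126\right) \frac{1}{1066} = \left(-2746\right) \frac{1}{1066} = - \frac{1373}{533}$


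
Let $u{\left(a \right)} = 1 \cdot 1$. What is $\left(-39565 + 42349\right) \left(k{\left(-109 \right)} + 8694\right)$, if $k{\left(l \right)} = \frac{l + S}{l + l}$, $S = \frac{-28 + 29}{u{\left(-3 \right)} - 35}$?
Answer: $\frac{44852769960}{1853} \approx 2.4206 \cdot 10^{7}$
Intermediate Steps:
$u{\left(a \right)} = 1$
$S = - \frac{1}{34}$ ($S = \frac{-28 + 29}{1 - 35} = 1 \frac{1}{-34} = 1 \left(- \frac{1}{34}\right) = - \frac{1}{34} \approx -0.029412$)
$k{\left(l \right)} = \frac{- \frac{1}{34} + l}{2 l}$ ($k{\left(l \right)} = \frac{l - \frac{1}{34}}{l + l} = \frac{- \frac{1}{34} + l}{2 l}$)
$\left(-39565 + 42349\right) \left(k{\left(-109 \right)} + 8694\right) = \left(-39565 + 42349\right) \left(\frac{-1 + 34 \left(-109\right)}{68 \left(-109\right)} + 8694\right) = 2784 \left(\frac{1}{68} \left(- \frac{1}{109}\right) \left(-1 - 3706\right) + 8694\right) = 2784 \left(\frac{1}{68} \left(- \frac{1}{109}\right) \left(-3707\right) + 8694\right) = 2784 \left(\frac{3707}{7412} + 8694\right) = 2784 \cdot \frac{64443635}{7412} = \frac{44852769960}{1853}$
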